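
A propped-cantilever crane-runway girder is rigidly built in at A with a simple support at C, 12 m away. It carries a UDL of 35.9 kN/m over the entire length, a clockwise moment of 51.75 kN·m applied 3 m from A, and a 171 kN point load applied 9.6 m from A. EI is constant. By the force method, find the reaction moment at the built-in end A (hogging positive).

M_A = 861 kN·m

Choose R_C as the redundant. The primary structure is the cantilever fixed at A.
Downward deflection at the released point C due to the loads:
  UDL 35.9: wL⁴/(8EI) = 93053/EI
  clockwise couple 51.75 at a = 3: M₀a(2L − a)/(2EI) = 1630/EI
  point load 171 at a = 9.6: Pa²(3L − a)/(6EI) = 69341/EI
  δ_0 = 164024/EI
Flexibility coefficient — unit upward force at C: δ_{CC} = L³/(3EI) = 576/EI.
The prop prevents deflection at C: R_C = δ_0/δ_{CC} = 164024/576 = 284.8 kN.
Moment equilibrium about A: M_A = Σ(load moments about A) − R_C·L = 4278 − 284.8×12 = 861 kN·m.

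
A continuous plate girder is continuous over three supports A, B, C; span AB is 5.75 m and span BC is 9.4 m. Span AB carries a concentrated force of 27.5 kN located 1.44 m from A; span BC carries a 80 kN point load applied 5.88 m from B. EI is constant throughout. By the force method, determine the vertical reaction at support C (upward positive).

Insert a hinge at B; M_B is the redundant, and each span becomes simply supported.
End slopes at the hinge B, treating each span as simply supported:
  span AB: point load 27.5 at a = 1.44: Pab(L + a)/(6LEI) = 35.57/EI
  span BC: point load 80 at a = 5.88: Pab(L + b)/(6LEI) = 379.3/EI
  relative rotation θ_0 = (35.57 + 379.3)/EI = 414.9/EI
A unit hogging moment at B produces rotation L₁/(3EI) + L₂/(3EI) = 5.05/EI.
Slope continuity at B: θ_0 = M_B·5.05/EI, so M_B = 414.9/5.05 = 82.15 kN·m (hogging).
Span BC, ΣM about C: R_B^{BC}·9.4 = 281.6 + 82.15, so R_B^{BC} = 38.7 kN and R_C = 80 − 38.7 = 41.3 kN.

R_C = 41.3 kN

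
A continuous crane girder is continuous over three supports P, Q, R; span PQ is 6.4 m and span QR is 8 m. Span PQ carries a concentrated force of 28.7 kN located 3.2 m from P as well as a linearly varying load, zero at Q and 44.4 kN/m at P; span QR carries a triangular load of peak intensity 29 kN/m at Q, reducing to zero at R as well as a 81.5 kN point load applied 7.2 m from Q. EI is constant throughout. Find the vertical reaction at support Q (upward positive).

R_Q = 189.1 kN

Insert a hinge at Q; M_Q is the redundant, and each span becomes simply supported.
End slopes at the hinge Q, treating each span as simply supported:
  span PQ: point load 28.7 at a = 3.2: Pab(L + a)/(6LEI) = 73.47/EI
  span PQ: triangular load, peak 44.4: 7w₀L³/(360EI) = 226.3/EI
  span QR: triangular load, peak 29: w₀L³/(45EI) = 330/EI
  span QR: point load 81.5 at a = 7.2: Pab(L + b)/(6LEI) = 86.06/EI
  relative rotation θ_0 = (299.8 + 416)/EI = 715.8/EI
A unit hogging moment at Q produces rotation L₁/(3EI) + L₂/(3EI) = 4.8/EI.
Compatibility: M_Q·(L₁+L₂)/(3EI) = θ_0, giving M_Q = 149.1 kN·m (hogging).
Span PQ, ΣM about P with M_Q applied at Q: R_Q^{PQ}·6.4 = 394.9 + 149.1, so R_Q^{PQ} = 85.01 kN and R_P = 170.8 − 85.01 = 85.77 kN.
Span QR, ΣM about R: R_Q^{QR}·8 = 683.9 + 149.1, so R_Q^{QR} = 104.1 kN and R_R = 197.5 − 104.1 = 93.38 kN.
R_Q = 85.01 + 104.1 = 189.1 kN.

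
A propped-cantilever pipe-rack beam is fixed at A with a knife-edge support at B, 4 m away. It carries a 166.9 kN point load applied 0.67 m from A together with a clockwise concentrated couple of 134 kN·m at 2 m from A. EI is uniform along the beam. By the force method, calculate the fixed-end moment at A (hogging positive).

Choose R_B as the redundant. The primary structure is the cantilever fixed at A.
Free-end deflection of the primary structure under the applied loading (downward +):
  point load 166.9 at a = 0.67: Pa²(3L − a)/(6EI) = 141.5/EI
  clockwise couple 134 at a = 2: M₀a(2L − a)/(2EI) = 804/EI
  δ_0 = 945.5/EI
Tip deflection under a unit load at B: L³/(3EI) = 21.33/EI.
Compatibility at B: δ_0 − R_B·δ_{BB} = 0, so R_B = 945.5/21.33 = 44.32 kN.
Moment equilibrium about A: M_A = Σ(load moments about A) − R_B·L = 245.8 − 44.32×4 = 68.55 kN·m.

M_A = 68.55 kN·m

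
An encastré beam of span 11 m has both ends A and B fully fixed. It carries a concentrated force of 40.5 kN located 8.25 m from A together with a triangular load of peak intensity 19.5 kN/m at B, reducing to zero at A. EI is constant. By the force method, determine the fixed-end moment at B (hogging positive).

Take the two fixed-end moments M_A, M_B as redundants; the released structure is the simple span AB.
On the primary (simply-supported) span, the end slopes from the loading are:
  at A: point load 40.5 at a = 8.25: Pab(L + b)/(6LEI) = 191.4/EI
  at B: point load 40.5 at a = 8.25: Pab(L + a)/(6LEI) = 268/EI
  at A: triangular load, peak 19.5: 7w₀L³/(360EI) = 504.7/EI
  at B: triangular load, peak 19.5: w₀L³/(45EI) = 576.8/EI
  θ_A0 = 696.1/EI,  θ_B0 = 844.8/EI
Flexibility coefficients: a unit moment at one end gives L/(3EI) there and L/(6EI) at the far end, so f₁₁ = f₂₂ = 3.667/EI and f₁₂ = f₂₁ = 1.833/EI.
Compatibility — zero rotation at each built-in end:
  3.667 M_A + 1.833 M_B = 696.1
  1.833 M_A + 3.667 M_B = 844.8
Solving the pair gives M_A = 99.53 kN·m and M_B = 180.6 kN·m (hogging).

M_B = 180.6 kN·m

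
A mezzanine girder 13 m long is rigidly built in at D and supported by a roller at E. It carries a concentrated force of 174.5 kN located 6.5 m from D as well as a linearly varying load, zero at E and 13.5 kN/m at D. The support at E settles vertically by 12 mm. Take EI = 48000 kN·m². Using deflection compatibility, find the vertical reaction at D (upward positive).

Choose R_E as the redundant. The primary structure is the cantilever fixed at D.
Free-end deflection of the primary structure under the applied loading (downward +):
  point load 174.5 at a = 6.5: Pa²(3L − a)/(6EI) = 39935/EI
  triangular load, peak 13.5 at the fixed end: w₀L⁴/(30EI) = 12852/EI
  δ_0 = 52788/EI
Flexibility coefficient — unit upward force at E: δ_{EE} = L³/(3EI) = 732.3/EI.
With EI = 48000 kN·m²: δ_0 = 1.0997 m and δ_{EE} = 0.015257 m/kN.
Compatibility — the beam at E must follow the support down by 0.012 m: δ_0 − R_E·δ_{EE} = 0.012, so R_E = (1.0997 − 0.012)/0.015257 = 71.29 kN.
Vertical equilibrium: R_D = ΣP − R_E = 262.2 − 71.29 = 191 kN.

R_D = 191 kN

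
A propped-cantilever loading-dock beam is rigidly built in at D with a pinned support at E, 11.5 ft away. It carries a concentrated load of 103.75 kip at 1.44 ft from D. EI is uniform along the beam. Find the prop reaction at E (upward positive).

R_E = 2.338 kip

Remove the prop at E; the released (primary) structure is a cantilever built in at D.
Downward deflection at the released point E due to the loads:
  point load 103.75 at a = 1.44: Pa²(3L − a)/(6EI) = 1185/EI
Flexibility coefficient — unit upward force at E: δ_{EE} = L³/(3EI) = 507/EI.
The prop prevents deflection at E: R_E = δ_0/δ_{EE} = 1185/507 = 2.338 kip.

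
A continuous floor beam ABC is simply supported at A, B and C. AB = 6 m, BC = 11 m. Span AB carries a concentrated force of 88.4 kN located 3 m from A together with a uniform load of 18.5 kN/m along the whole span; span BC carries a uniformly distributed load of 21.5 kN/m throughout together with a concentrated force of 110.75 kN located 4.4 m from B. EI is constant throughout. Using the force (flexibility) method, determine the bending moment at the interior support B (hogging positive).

M_B = 426.2 kN·m

Take M_B as the redundant. Released structure: two simple spans AB and BC with a hinge at B.
Discontinuity in slope at B on the released structure — sum the simple-span end rotations:
  span AB: point load 88.4 at a = 3: Pab(L + a)/(6LEI) = 198.9/EI
  span AB: UDL 18.5: wL³/(24EI) = 166.5/EI
  span BC: UDL 21.5: wL³/(24EI) = 1192/EI
  span BC: point load 110.75 at a = 4.4: Pab(L + b)/(6LEI) = 857.6/EI
  relative rotation θ_0 = (365.4 + 2050)/EI = 2415/EI
A unit hogging moment at B produces rotation L₁/(3EI) + L₂/(3EI) = 5.667/EI.
Compatibility: M_B·(L₁+L₂)/(3EI) = θ_0, giving M_B = 426.2 kN·m (hogging).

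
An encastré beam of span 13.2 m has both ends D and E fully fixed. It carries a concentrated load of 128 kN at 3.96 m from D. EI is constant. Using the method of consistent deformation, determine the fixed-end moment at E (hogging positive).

Take the two fixed-end moments M_D, M_E as redundants; the released structure is the simple span DE.
Simple-span end rotations at D and E under the given loads:
  at D: point load 128 at a = 3.96: Pab(L + b)/(6LEI) = 1327/EI
  at E: point load 128 at a = 3.96: Pab(L + a)/(6LEI) = 1015/EI
  θ_D0 = 1327/EI,  θ_E0 = 1015/EI
Flexibility coefficients: a unit moment at one end gives L/(3EI) there and L/(6EI) at the far end, so f₁₁ = f₂₂ = 4.4/EI and f₁₂ = f₂₁ = 2.2/EI.
Compatibility — zero rotation at each built-in end:
  4.4 M_D + 2.2 M_E = 1327
  2.2 M_D + 4.4 M_E = 1015
Solving the pair gives M_D = 248.4 kN·m and M_E = 106.4 kN·m (hogging).

M_E = 106.4 kN·m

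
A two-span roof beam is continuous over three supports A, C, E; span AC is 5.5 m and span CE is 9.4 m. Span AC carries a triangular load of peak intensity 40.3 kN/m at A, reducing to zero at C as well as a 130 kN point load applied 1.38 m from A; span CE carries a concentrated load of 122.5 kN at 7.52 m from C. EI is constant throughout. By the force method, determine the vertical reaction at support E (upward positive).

Take M_C as the redundant. Released structure: two simple spans AC and CE with a hinge at C.
End slopes at the hinge C, treating each span as simply supported:
  span AC: triangular load, peak 40.3: 7w₀L³/(360EI) = 130.4/EI
  span AC: point load 130 at a = 1.38: Pab(L + a)/(6LEI) = 154.1/EI
  span CE: point load 122.5 at a = 7.52: Pab(L + b)/(6LEI) = 346.4/EI
  relative rotation θ_0 = (284.5 + 346.4)/EI = 630.8/EI
A unit hogging moment at C produces rotation L₁/(3EI) + L₂/(3EI) = 4.967/EI.
Compatibility: M_C·(L₁+L₂)/(3EI) = θ_0, giving M_C = 127 kN·m (hogging).
Span CE, ΣM about E: R_C^{CE}·9.4 = 230.3 + 127, so R_C^{CE} = 38.01 kN and R_E = 122.5 − 38.01 = 84.49 kN.

R_E = 84.49 kN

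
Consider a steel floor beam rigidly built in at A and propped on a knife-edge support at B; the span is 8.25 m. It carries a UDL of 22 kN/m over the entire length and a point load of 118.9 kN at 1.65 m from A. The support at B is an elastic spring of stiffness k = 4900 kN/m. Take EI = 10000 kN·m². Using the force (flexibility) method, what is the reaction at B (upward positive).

Choose R_B as the redundant. The primary structure is the cantilever fixed at A.
Free-end deflection of the primary structure under the applied loading (downward +):
  UDL 22: wL⁴/(8EI) = 12739/EI
  point load 118.9 at a = 1.65: Pa²(3L − a)/(6EI) = 1246/EI
  δ_0 = 13986/EI
Tip deflection under a unit load at B: L³/(3EI) = 187.2/EI.
With EI = 10000 kN·m²: δ_0 = 1.3986 m and δ_{BB} = 0.018717 m/kN.
Compatibility — the spring shortens by R_B/k under the reaction it provides: δ_0 − R_B·δ_{BB} = R_B/k. With 1/k = 0.000204 m/kN, R_B = δ_0 / (δ_{BB} + 1/k) = 1.3986 / (0.018717 + 0.000204) = 73.91 kN.

R_B = 73.91 kN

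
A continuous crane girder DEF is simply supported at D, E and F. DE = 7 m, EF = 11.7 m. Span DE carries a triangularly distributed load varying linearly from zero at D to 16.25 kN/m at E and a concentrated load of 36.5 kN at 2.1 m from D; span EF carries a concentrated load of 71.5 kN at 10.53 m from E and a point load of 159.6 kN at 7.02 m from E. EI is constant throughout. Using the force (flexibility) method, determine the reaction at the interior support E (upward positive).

R_E = 178.1 kN

Insert a hinge at E; M_E is the redundant, and each span becomes simply supported.
Rotations at E on the released spans (each span's end-slope, ×1/EI):
  span DE: triangular load, peak 16.25: w₀L³/(45EI) = 123.9/EI
  span DE: point load 36.5 at a = 2.1: Pab(L + a)/(6LEI) = 81.38/EI
  span EF: point load 71.5 at a = 10.53: Pab(L + b)/(6LEI) = 161.5/EI
  span EF: point load 159.6 at a = 7.02: Pab(L + b)/(6LEI) = 1223/EI
  relative rotation θ_0 = (205.2 + 1385)/EI = 1590/EI
A unit hogging moment at E produces rotation L₁/(3EI) + L₂/(3EI) = 6.233/EI.
Slope continuity at E: θ_0 = M_E·6.233/EI, so M_E = 1590/6.233 = 255.1 kN·m (hogging).
Span DE, ΣM about D with M_E applied at E: R_E^{DE}·7 = 342.1 + 255.1, so R_E^{DE} = 85.31 kN and R_D = 93.38 − 85.31 = 8.064 kN.
Span EF, ΣM about F: R_E^{EF}·11.7 = 830.6 + 255.1, so R_E^{EF} = 92.79 kN and R_F = 231.1 − 92.79 = 138.3 kN.
R_E = 85.31 + 92.79 = 178.1 kN.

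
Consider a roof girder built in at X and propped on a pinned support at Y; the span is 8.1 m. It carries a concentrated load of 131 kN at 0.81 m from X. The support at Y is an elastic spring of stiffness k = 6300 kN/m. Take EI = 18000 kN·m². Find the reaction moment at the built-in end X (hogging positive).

M_X = 90.97 kN·m

Remove the prop at Y; the released (primary) structure is a cantilever built in at X.
Primary-structure tip deflection at Y by superposition:
  point load 131 at a = 0.81: Pa²(3L − a)/(6EI) = 336.5/EI
Tip deflection under a unit load at Y: L³/(3EI) = 177.1/EI.
With EI = 18000 kN·m²: δ_0 = 0.018694 m and δ_{YY} = 0.009841 m/kN.
Compatibility — the spring shortens by R_Y/k under the reaction it provides: δ_0 − R_Y·δ_{YY} = R_Y/k. With 1/k = 0.000159 m/kN, R_Y = δ_0 / (δ_{YY} + 1/k) = 0.018694 / (0.009841 + 0.000159) = 1.869 kN.
Moment equilibrium about X: M_X = Σ(load moments about X) − R_Y·L = 106.1 − 1.869×8.1 = 90.97 kN·m.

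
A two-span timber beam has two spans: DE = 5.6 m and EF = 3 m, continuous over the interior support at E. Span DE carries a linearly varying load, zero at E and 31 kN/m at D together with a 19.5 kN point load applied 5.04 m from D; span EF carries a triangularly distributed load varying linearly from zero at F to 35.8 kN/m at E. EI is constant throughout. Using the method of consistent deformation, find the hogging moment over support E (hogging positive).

Take M_E as the redundant. Released structure: two simple spans DE and EF with a hinge at E.
End slopes at the hinge E, treating each span as simply supported:
  span DE: triangular load, peak 31: 7w₀L³/(360EI) = 105.9/EI
  span DE: point load 19.5 at a = 5.04: Pab(L + a)/(6LEI) = 17.43/EI
  span EF: triangular load, peak 35.8: w₀L³/(45EI) = 21.48/EI
  relative rotation θ_0 = (123.3 + 21.48)/EI = 144.8/EI
A unit hogging moment at E produces rotation L₁/(3EI) + L₂/(3EI) = 2.867/EI.
Slope continuity at E: θ_0 = M_E·2.867/EI, so M_E = 144.8/2.867 = 50.5 kN·m (hogging).

M_E = 50.5 kN·m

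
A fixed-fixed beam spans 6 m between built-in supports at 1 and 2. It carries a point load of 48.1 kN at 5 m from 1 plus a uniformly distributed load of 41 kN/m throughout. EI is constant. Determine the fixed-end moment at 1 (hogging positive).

Take the two fixed-end moments M_1, M_2 as redundants; the released structure is the simple span 12.
End rotations of the released simple span under the applied load (×1/EI):
  at 1: point load 48.1 at a = 5: Pab(L + b)/(6LEI) = 46.76/EI
  at 2: point load 48.1 at a = 5: Pab(L + a)/(6LEI) = 73.49/EI
  at 1: UDL 41: wL³/(24EI) = 369/EI
  at 2: UDL 41: wL³/(24EI) = 369/EI
  θ_10 = 415.8/EI,  θ_20 = 442.5/EI
Flexibility coefficients: a unit moment at one end gives L/(3EI) there and L/(6EI) at the far end, so f₁₁ = f₂₂ = 2/EI and f₁₂ = f₂₁ = 1/EI.
Compatibility — zero rotation at each built-in end:
  2 M_1 + 1 M_2 = 415.8
  1 M_1 + 2 M_2 = 442.5
Solving the pair gives M_1 = 129.7 kN·m and M_2 = 156.4 kN·m (hogging).

M_1 = 129.7 kN·m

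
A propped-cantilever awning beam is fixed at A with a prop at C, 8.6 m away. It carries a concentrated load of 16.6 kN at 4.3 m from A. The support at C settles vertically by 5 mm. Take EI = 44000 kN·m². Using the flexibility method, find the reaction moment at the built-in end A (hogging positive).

Choose R_C as the redundant. The primary structure is the cantilever fixed at A.
Primary-structure tip deflection at C by superposition:
  point load 16.6 at a = 4.3: Pa²(3L − a)/(6EI) = 1100/EI
Flexibility coefficient — unit upward force at C: δ_{CC} = L³/(3EI) = 212/EI.
With EI = 44000 kN·m²: δ_0 = 0.024997 m and δ_{CC} = 0.004819 m/kN.
Compatibility — the beam at C must follow the support down by 0.005 m: δ_0 − R_C·δ_{CC} = 0.005, so R_C = (0.024997 − 0.005)/0.004819 = 4.15 kN.
Moment equilibrium about A: M_A = Σ(load moments about A) − R_C·L = 71.38 − 4.15×8.6 = 35.69 kN·m.

M_A = 35.69 kN·m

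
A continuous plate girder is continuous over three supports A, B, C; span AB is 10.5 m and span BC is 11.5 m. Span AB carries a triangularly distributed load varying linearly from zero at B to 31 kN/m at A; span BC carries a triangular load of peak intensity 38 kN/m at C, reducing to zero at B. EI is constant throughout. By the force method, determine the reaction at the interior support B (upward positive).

R_B = 172.3 kN

Take M_B as the redundant. Released structure: two simple spans AB and BC with a hinge at B.
End slopes at the hinge B, treating each span as simply supported:
  span AB: triangular load, peak 31: 7w₀L³/(360EI) = 697.8/EI
  span BC: triangular load, peak 38: 7w₀L³/(360EI) = 1124/EI
  relative rotation θ_0 = (697.8 + 1124)/EI = 1822/EI
A unit hogging moment at B produces rotation L₁/(3EI) + L₂/(3EI) = 7.333/EI.
Slope continuity at B: θ_0 = M_B·7.333/EI, so M_B = 1822/7.333 = 248.4 kN·m (hogging).
Span AB, ΣM about A with M_B applied at B: R_B^{AB}·10.5 = 569.6 + 248.4, so R_B^{AB} = 77.91 kN and R_A = 162.8 − 77.91 = 84.84 kN.
Span BC, ΣM about C: R_B^{BC}·11.5 = 837.6 + 248.4, so R_B^{BC} = 94.43 kN and R_C = 218.5 − 94.43 = 124.1 kN.
R_B = 77.91 + 94.43 = 172.3 kN.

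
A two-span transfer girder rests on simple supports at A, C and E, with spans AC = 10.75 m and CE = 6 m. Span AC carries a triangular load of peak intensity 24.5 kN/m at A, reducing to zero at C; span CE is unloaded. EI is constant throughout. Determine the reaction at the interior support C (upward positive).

Release continuity at C by inserting a hinge; the redundant is the internal moment M_C. The primary structure is two simply-supported spans AC and CE.
Rotations at C on the released spans (each span's end-slope, ×1/EI):
  span AC: triangular load, peak 24.5: 7w₀L³/(360EI) = 591.8/EI
  relative rotation θ_0 = (591.8 + 0)/EI = 591.8/EI
A unit hogging moment at C produces rotation L₁/(3EI) + L₂/(3EI) = 5.583/EI.
Compatibility: M_C·(L₁+L₂)/(3EI) = θ_0, giving M_C = 106 kN·m (hogging).
Span AC, ΣM about A with M_C applied at C: R_C^{AC}·10.75 = 471.9 + 106, so R_C^{AC} = 53.76 kN and R_A = 131.7 − 53.76 = 77.93 kN.
Span CE, ΣM about E: R_C^{CE}·6 = 0 + 106, so R_C^{CE} = 17.67 kN and R_E = 0 − 17.67 = -17.67 kN.
R_C = 53.76 + 17.67 = 71.42 kN.

R_C = 71.42 kN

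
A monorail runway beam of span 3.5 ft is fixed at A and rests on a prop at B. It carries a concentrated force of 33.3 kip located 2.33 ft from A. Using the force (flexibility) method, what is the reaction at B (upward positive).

R_B = 17.22 kip

Take the reaction at B as the redundant and release it; the primary structure is a cantilever fixed at A.
Primary-structure tip deflection at B by superposition:
  point load 33.3 at a = 2.33: Pa²(3L − a)/(6EI) = 246.2/EI
Tip deflection under a unit load at B: L³/(3EI) = 14.29/EI.
The prop prevents deflection at B: R_B = δ_0/δ_{BB} = 246.2/14.29 = 17.22 kip.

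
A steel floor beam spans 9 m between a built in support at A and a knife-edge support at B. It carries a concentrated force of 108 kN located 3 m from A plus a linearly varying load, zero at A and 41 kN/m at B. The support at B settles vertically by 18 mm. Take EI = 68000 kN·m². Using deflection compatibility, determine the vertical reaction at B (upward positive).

R_B = 112.4 kN

Release the roller at B. Primary structure: cantilever fixed at A.
Free-end deflection of the primary structure under the applied loading (downward +):
  point load 108 at a = 3: Pa²(3L − a)/(6EI) = 3888/EI
  triangular load, peak 41 at the free end: 11w₀L⁴/(120EI) = 24658/EI
  δ_0 = 28546/EI
Tip deflection under a unit load at B: L³/(3EI) = 243/EI.
With EI = 68000 kN·m²: δ_0 = 0.4198 m and δ_{BB} = 0.003574 m/kN.
Compatibility — the beam at B must follow the support down by 0.018 m: δ_0 − R_B·δ_{BB} = 0.018, so R_B = (0.4198 − 0.018)/0.003574 = 112.4 kN.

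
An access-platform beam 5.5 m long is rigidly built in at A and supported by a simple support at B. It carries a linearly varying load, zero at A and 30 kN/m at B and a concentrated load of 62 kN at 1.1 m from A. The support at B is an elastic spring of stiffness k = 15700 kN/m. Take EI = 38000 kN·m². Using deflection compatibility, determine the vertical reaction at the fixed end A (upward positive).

Take the reaction at B as the redundant and release it; the primary structure is a cantilever fixed at A.
Downward deflection at the released point B due to the loads:
  triangular load, peak 30 at the free end: 11w₀L⁴/(120EI) = 2516/EI
  point load 62 at a = 1.1: Pa²(3L − a)/(6EI) = 192.6/EI
  δ_0 = 2709/EI
Tip deflection under a unit load at B: L³/(3EI) = 55.46/EI.
With EI = 38000 kN·m²: δ_0 = 0.071289 m and δ_{BB} = 0.001459 m/kN.
Compatibility — the spring shortens by R_B/k under the reaction it provides: δ_0 − R_B·δ_{BB} = R_B/k. With 1/k = 0.000064 m/kN, R_B = δ_0 / (δ_{BB} + 1/k) = 0.071289 / (0.001459 + 0.000064) = 46.8 kN.
Vertical equilibrium: R_A = ΣP − R_B = 144.5 − 46.8 = 97.7 kN.

R_A = 97.7 kN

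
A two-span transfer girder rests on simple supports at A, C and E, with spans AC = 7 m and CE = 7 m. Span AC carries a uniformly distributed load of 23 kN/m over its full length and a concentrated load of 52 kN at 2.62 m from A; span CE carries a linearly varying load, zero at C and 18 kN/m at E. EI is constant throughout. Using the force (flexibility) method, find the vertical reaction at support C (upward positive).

Insert a hinge at C; M_C is the redundant, and each span becomes simply supported.
End slopes at the hinge C, treating each span as simply supported:
  span AC: UDL 23: wL³/(24EI) = 328.7/EI
  span AC: point load 52 at a = 2.62: Pab(L + a)/(6LEI) = 136.7/EI
  span CE: triangular load, peak 18: 7w₀L³/(360EI) = 120/EI
  relative rotation θ_0 = (465.4 + 120)/EI = 585.4/EI
A unit hogging moment at C produces rotation L₁/(3EI) + L₂/(3EI) = 4.667/EI.
Compatibility: M_C·(L₁+L₂)/(3EI) = θ_0, giving M_C = 125.5 kN·m (hogging).
Span AC, ΣM about A with M_C applied at C: R_C^{AC}·7 = 699.7 + 125.5, so R_C^{AC} = 117.9 kN and R_A = 213 − 117.9 = 95.12 kN.
Span CE, ΣM about E: R_C^{CE}·7 = 147 + 125.5, so R_C^{CE} = 38.92 kN and R_E = 63 − 38.92 = 24.08 kN.
R_C = 117.9 + 38.92 = 156.8 kN.

R_C = 156.8 kN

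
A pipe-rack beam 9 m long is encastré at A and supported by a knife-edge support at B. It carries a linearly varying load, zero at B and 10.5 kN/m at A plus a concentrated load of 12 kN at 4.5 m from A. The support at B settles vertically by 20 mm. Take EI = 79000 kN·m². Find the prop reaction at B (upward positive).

Remove the prop at B; the released (primary) structure is a cantilever built in at A.
Deflection at B on the released cantilever, summing each load's contribution:
  triangular load, peak 10.5 at the fixed end: w₀L⁴/(30EI) = 2296/EI
  point load 12 at a = 4.5: Pa²(3L − a)/(6EI) = 911.2/EI
  δ_0 = 3208/EI
Tip deflection under a unit load at B: L³/(3EI) = 243/EI.
With EI = 79000 kN·m²: δ_0 = 0.040603 m and δ_{BB} = 0.003076 m/kN.
Compatibility — the beam at B must follow the support down by 0.02 m: δ_0 − R_B·δ_{BB} = 0.02, so R_B = (0.040603 − 0.02)/0.003076 = 6.698 kN.

R_B = 6.698 kN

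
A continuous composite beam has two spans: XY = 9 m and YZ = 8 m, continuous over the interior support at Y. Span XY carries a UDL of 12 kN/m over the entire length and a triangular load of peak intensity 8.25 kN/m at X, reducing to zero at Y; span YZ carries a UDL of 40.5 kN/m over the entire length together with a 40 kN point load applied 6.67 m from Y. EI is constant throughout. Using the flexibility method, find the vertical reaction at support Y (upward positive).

Release continuity at Y by inserting a hinge; the redundant is the internal moment M_Y. The primary structure is two simply-supported spans XY and YZ.
Rotations at Y on the released spans (each span's end-slope, ×1/EI):
  span XY: UDL 12: wL³/(24EI) = 364.5/EI
  span XY: triangular load, peak 8.25: 7w₀L³/(360EI) = 116.9/EI
  span YZ: UDL 40.5: wL³/(24EI) = 864/EI
  span YZ: point load 40 at a = 6.67: Pab(L + b)/(6LEI) = 68.97/EI
  relative rotation θ_0 = (481.4 + 933)/EI = 1414/EI
A unit hogging moment at Y produces rotation L₁/(3EI) + L₂/(3EI) = 5.667/EI.
Compatibility: M_Y·(L₁+L₂)/(3EI) = θ_0, giving M_Y = 249.6 kN·m (hogging).
Span XY, ΣM about X with M_Y applied at Y: R_Y^{XY}·9 = 597.4 + 249.6, so R_Y^{XY} = 94.11 kN and R_X = 145.1 − 94.11 = 51.02 kN.
Span YZ, ΣM about Z: R_Y^{YZ}·8 = 1349 + 249.6, so R_Y^{YZ} = 199.9 kN and R_Z = 364 − 199.9 = 164.1 kN.
R_Y = 94.11 + 199.9 = 294 kN.

R_Y = 294 kN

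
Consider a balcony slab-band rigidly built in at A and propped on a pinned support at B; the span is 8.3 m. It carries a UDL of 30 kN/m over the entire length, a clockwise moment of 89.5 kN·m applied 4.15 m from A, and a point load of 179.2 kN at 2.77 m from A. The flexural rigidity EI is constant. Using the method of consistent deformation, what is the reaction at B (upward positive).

R_B = 132.1 kN

Release the roller at B. Primary structure: cantilever fixed at A.
Downward deflection at the released point B due to the loads:
  UDL 30: wL⁴/(8EI) = 17797/EI
  clockwise couple 89.5 at a = 4.15: M₀a(2L − a)/(2EI) = 2312/EI
  point load 179.2 at a = 2.77: Pa²(3L − a)/(6EI) = 5071/EI
  δ_0 = 25180/EI
Tip deflection under a unit load at B: L³/(3EI) = 190.6/EI.
The prop prevents deflection at B: R_B = δ_0/δ_{BB} = 25180/190.6 = 132.1 kN.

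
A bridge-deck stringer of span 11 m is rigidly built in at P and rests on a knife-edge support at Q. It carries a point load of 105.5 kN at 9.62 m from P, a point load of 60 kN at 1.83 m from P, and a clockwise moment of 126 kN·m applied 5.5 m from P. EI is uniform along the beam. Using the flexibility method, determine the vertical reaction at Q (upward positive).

Choose R_Q as the redundant. The primary structure is the cantilever fixed at P.
Free-end deflection of the primary structure under the applied loading (downward +):
  point load 105.5 at a = 9.62: Pa²(3L − a)/(6EI) = 38045/EI
  point load 60 at a = 1.83: Pa²(3L − a)/(6EI) = 1044/EI
  clockwise couple 126 at a = 5.5: M₀a(2L − a)/(2EI) = 5717/EI
  δ_0 = 44806/EI
Tip deflection under a unit load at Q: L³/(3EI) = 443.7/EI.
The prop prevents deflection at Q: R_Q = δ_0/δ_{QQ} = 44806/443.7 = 101 kN.

R_Q = 101 kN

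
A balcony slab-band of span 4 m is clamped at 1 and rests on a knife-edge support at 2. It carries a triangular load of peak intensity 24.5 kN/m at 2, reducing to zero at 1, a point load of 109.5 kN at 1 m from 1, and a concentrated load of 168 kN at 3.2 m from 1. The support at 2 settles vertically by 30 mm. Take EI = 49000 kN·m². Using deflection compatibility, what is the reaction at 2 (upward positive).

R_2 = 85.73 kN

Take the reaction at 2 as the redundant and release it; the primary structure is a cantilever fixed at 1.
Deflection at 2 on the released cantilever, summing each load's contribution:
  triangular load, peak 24.5 at the free end: 11w₀L⁴/(120EI) = 574.9/EI
  point load 109.5 at a = 1: Pa²(3L − a)/(6EI) = 200.8/EI
  point load 168 at a = 3.2: Pa²(3L − a)/(6EI) = 2523/EI
  δ_0 = 3299/EI
Flexibility coefficient — unit upward force at 2: δ_{22} = L³/(3EI) = 21.33/EI.
With EI = 49000 kN·m²: δ_0 = 0.067323 m and δ_{22} = 0.000435 m/kN.
Compatibility — the beam at 2 must follow the support down by 0.03 m: δ_0 − R_2·δ_{22} = 0.03, so R_2 = (0.067323 − 0.03)/0.000435 = 85.73 kN.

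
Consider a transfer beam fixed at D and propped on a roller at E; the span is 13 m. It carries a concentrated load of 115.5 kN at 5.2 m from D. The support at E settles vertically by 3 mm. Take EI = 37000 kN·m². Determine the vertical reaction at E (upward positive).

Choose R_E as the redundant. The primary structure is the cantilever fixed at D.
Downward deflection at the released point E due to the loads:
  point load 115.5 at a = 5.2: Pa²(3L − a)/(6EI) = 17594/EI
Flexibility coefficient — unit upward force at E: δ_{EE} = L³/(3EI) = 732.3/EI.
With EI = 37000 kN·m²: δ_0 = 0.4755 m and δ_{EE} = 0.019793 m/kN.
Compatibility — the beam at E must follow the support down by 0.003 m: δ_0 − R_E·δ_{EE} = 0.003, so R_E = (0.4755 − 0.003)/0.019793 = 23.87 kN.

R_E = 23.87 kN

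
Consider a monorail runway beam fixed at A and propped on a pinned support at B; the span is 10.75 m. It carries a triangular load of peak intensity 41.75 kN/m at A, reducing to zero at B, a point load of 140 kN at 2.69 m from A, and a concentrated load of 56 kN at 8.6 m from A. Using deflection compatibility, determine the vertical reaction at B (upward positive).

R_B = 96.36 kN

Take the reaction at B as the redundant and release it; the primary structure is a cantilever fixed at A.
Deflection at B on the released cantilever, summing each load's contribution:
  triangular load, peak 41.75 at the fixed end: w₀L⁴/(30EI) = 18585/EI
  point load 140 at a = 2.69: Pa²(3L − a)/(6EI) = 4991/EI
  point load 56 at a = 8.6: Pa²(3L − a)/(6EI) = 16325/EI
  δ_0 = 39902/EI
Tip deflection under a unit load at B: L³/(3EI) = 414.1/EI.
Compatibility at B: δ_0 − R_B·δ_{BB} = 0, so R_B = 39902/414.1 = 96.36 kN.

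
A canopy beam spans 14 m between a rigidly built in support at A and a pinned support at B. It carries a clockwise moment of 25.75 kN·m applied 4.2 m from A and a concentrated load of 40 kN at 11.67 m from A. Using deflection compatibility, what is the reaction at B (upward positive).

Choose R_B as the redundant. The primary structure is the cantilever fixed at A.
Primary-structure tip deflection at B by superposition:
  clockwise couple 25.75 at a = 4.2: M₀a(2L − a)/(2EI) = 1287/EI
  point load 40 at a = 11.67: Pa²(3L − a)/(6EI) = 27537/EI
  δ_0 = 28824/EI
Tip deflection under a unit load at B: L³/(3EI) = 914.7/EI.
The prop prevents deflection at B: R_B = δ_0/δ_{BB} = 28824/914.7 = 31.51 kN.

R_B = 31.51 kN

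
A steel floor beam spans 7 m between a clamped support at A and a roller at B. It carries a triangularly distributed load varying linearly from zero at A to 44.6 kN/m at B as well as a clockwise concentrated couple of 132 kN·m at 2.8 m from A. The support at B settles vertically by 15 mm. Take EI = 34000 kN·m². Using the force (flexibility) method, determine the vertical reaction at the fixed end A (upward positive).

Choose R_B as the redundant. The primary structure is the cantilever fixed at A.
Primary-structure tip deflection at B by superposition:
  triangular load, peak 44.6 at the free end: 11w₀L⁴/(120EI) = 9816/EI
  clockwise couple 132 at a = 2.8: M₀a(2L − a)/(2EI) = 2070/EI
  δ_0 = 11886/EI
Tip deflection under a unit load at B: L³/(3EI) = 114.3/EI.
With EI = 34000 kN·m²: δ_0 = 0.34958 m and δ_{BB} = 0.003363 m/kN.
Compatibility — the beam at B must follow the support down by 0.015 m: δ_0 − R_B·δ_{BB} = 0.015, so R_B = (0.34958 − 0.015)/0.003363 = 99.5 kN.
Vertical equilibrium: R_A = ΣP − R_B = 156.1 − 99.5 = 56.6 kN.

R_A = 56.6 kN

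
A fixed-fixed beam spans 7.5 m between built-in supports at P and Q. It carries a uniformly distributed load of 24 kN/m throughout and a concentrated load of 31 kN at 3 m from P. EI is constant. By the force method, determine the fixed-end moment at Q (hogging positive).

Release both end moments; the primary structure is a simply-supported span PQ with redundants M_P and M_Q.
End rotations of the released simple span under the applied load (×1/EI):
  at P: UDL 24: wL³/(24EI) = 421.9/EI
  at Q: UDL 24: wL³/(24EI) = 421.9/EI
  at P: point load 31 at a = 3: Pab(L + b)/(6LEI) = 111.6/EI
  at Q: point load 31 at a = 3: Pab(L + a)/(6LEI) = 97.65/EI
  θ_P0 = 533.5/EI,  θ_Q0 = 519.5/EI
Flexibility coefficients: a unit moment at one end gives L/(3EI) there and L/(6EI) at the far end, so f₁₁ = f₂₂ = 2.5/EI and f₁₂ = f₂₁ = 1.25/EI.
Compatibility — zero rotation at each built-in end:
  2.5 M_P + 1.25 M_Q = 533.5
  1.25 M_P + 2.5 M_Q = 519.5
Solving the pair gives M_P = 146 kN·m and M_Q = 134.8 kN·m (hogging).

M_Q = 134.8 kN·m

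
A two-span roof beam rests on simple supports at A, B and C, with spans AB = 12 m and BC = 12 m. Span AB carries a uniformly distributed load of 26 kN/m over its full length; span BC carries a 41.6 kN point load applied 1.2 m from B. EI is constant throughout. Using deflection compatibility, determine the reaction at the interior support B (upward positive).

Take M_B as the redundant. Released structure: two simple spans AB and BC with a hinge at B.
End slopes at the hinge B, treating each span as simply supported:
  span AB: UDL 26: wL³/(24EI) = 1872/EI
  span BC: point load 41.6 at a = 1.2: Pab(L + b)/(6LEI) = 170.7/EI
  relative rotation θ_0 = (1872 + 170.7)/EI = 2043/EI
A unit hogging moment at B produces rotation L₁/(3EI) + L₂/(3EI) = 8/EI.
Compatibility: M_B·(L₁+L₂)/(3EI) = θ_0, giving M_B = 255.3 kN·m (hogging).
Span AB, ΣM about A with M_B applied at B: R_B^{AB}·12 = 1872 + 255.3, so R_B^{AB} = 177.3 kN and R_A = 312 − 177.3 = 134.7 kN.
Span BC, ΣM about C: R_B^{BC}·12 = 449.3 + 255.3, so R_B^{BC} = 58.72 kN and R_C = 41.6 − 58.72 = -17.12 kN.
R_B = 177.3 + 58.72 = 236 kN.

R_B = 236 kN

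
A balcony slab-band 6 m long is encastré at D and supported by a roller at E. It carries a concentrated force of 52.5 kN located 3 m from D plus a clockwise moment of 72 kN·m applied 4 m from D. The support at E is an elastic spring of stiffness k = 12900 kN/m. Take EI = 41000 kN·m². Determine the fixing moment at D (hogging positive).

Choose R_E as the redundant. The primary structure is the cantilever fixed at D.
Primary-structure tip deflection at E by superposition:
  point load 52.5 at a = 3: Pa²(3L − a)/(6EI) = 1181/EI
  clockwise couple 72 at a = 4: M₀a(2L − a)/(2EI) = 1152/EI
  δ_0 = 2333/EI
Tip deflection under a unit load at E: L³/(3EI) = 72/EI.
With EI = 41000 kN·m²: δ_0 = 0.056909 m and δ_{EE} = 0.001756 m/kN.
Compatibility — the spring shortens by R_E/k under the reaction it provides: δ_0 − R_E·δ_{EE} = R_E/k. With 1/k = 0.000078 m/kN, R_E = δ_0 / (δ_{EE} + 1/k) = 0.056909 / (0.001756 + 0.000078) = 31.04 kN.
Moment equilibrium about D: M_D = Σ(load moments about D) − R_E·L = 229.5 − 31.04×6 = 43.28 kN·m.

M_D = 43.28 kN·m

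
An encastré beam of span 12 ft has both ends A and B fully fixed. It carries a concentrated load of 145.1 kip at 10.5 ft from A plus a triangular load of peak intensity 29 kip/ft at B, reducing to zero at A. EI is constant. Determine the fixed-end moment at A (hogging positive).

Release both end moments; the primary structure is a simply-supported span AB with redundants M_A and M_B.
End rotations of the released simple span under the applied load (×1/EI):
  at A: point load 145.1 at a = 10.5: Pab(L + b)/(6LEI) = 428.5/EI
  at B: point load 145.1 at a = 10.5: Pab(L + a)/(6LEI) = 714.2/EI
  at A: triangular load, peak 29: 7w₀L³/(360EI) = 974.4/EI
  at B: triangular load, peak 29: w₀L³/(45EI) = 1114/EI
  θ_A0 = 1403/EI,  θ_B0 = 1828/EI
Flexibility coefficients: a unit moment at one end gives L/(3EI) there and L/(6EI) at the far end, so f₁₁ = f₂₂ = 4/EI and f₁₂ = f₂₁ = 2/EI.
Compatibility — zero rotation at each built-in end:
  4 M_A + 2 M_B = 1403
  2 M_A + 4 M_B = 1828
Solving the pair gives M_A = 163 kip·ft and M_B = 375.4 kip·ft (hogging).

M_A = 163 kip·ft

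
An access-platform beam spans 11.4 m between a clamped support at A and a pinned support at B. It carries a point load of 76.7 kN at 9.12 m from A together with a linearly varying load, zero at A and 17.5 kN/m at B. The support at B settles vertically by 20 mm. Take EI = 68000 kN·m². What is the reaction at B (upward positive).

R_B = 106.1 kN

Remove the prop at B; the released (primary) structure is a cantilever built in at A.
Primary-structure tip deflection at B by superposition:
  point load 76.7 at a = 9.12: Pa²(3L − a)/(6EI) = 26666/EI
  triangular load, peak 17.5 at the free end: 11w₀L⁴/(120EI) = 27094/EI
  δ_0 = 53760/EI
Flexibility coefficient — unit upward force at B: δ_{BB} = L³/(3EI) = 493.8/EI.
With EI = 68000 kN·m²: δ_0 = 0.79059 m and δ_{BB} = 0.007262 m/kN.
Compatibility — the beam at B must follow the support down by 0.02 m: δ_0 − R_B·δ_{BB} = 0.02, so R_B = (0.79059 − 0.02)/0.007262 = 106.1 kN.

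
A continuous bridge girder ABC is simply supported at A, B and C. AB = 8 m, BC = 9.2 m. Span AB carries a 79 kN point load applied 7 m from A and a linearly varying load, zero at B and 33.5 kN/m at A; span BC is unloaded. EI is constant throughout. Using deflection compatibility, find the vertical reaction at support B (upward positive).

R_B = 134.4 kN

Insert a hinge at B; M_B is the redundant, and each span becomes simply supported.
Rotations at B on the released spans (each span's end-slope, ×1/EI):
  span AB: point load 79 at a = 7: Pab(L + a)/(6LEI) = 172.8/EI
  span AB: triangular load, peak 33.5: 7w₀L³/(360EI) = 333.5/EI
  relative rotation θ_0 = (506.3 + 0)/EI = 506.3/EI
A unit hogging moment at B produces rotation L₁/(3EI) + L₂/(3EI) = 5.733/EI.
Compatibility: M_B·(L₁+L₂)/(3EI) = θ_0, giving M_B = 88.31 kN·m (hogging).
Span AB, ΣM about A with M_B applied at B: R_B^{AB}·8 = 910.3 + 88.31, so R_B^{AB} = 124.8 kN and R_A = 213 − 124.8 = 88.17 kN.
Span BC, ΣM about C: R_B^{BC}·9.2 = 0 + 88.31, so R_B^{BC} = 9.599 kN and R_C = 0 − 9.599 = -9.599 kN.
R_B = 124.8 + 9.599 = 134.4 kN.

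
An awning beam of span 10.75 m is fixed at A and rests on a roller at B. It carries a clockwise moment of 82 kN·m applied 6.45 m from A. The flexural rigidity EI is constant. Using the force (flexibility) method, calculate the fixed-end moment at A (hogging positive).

Release the roller at B. Primary structure: cantilever fixed at A.
Deflection at B on the released cantilever, summing each load's contribution:
  clockwise couple 82 at a = 6.45: M₀a(2L − a)/(2EI) = 3980/EI
Tip deflection under a unit load at B: L³/(3EI) = 414.1/EI.
Compatibility at B: δ_0 − R_B·δ_{BB} = 0, so R_B = 3980/414.1 = 9.611 kN.
Moment equilibrium about A: M_A = Σ(load moments about A) − R_B·L = 82 − 9.611×10.75 = -21.32 kN·m.

M_A = -21.32 kN·m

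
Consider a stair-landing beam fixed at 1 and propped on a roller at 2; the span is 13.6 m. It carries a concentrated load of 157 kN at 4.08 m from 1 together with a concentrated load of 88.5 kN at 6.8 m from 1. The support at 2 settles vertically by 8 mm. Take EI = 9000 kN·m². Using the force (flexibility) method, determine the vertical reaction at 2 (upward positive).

Release the roller at 2. Primary structure: cantilever fixed at 1.
Free-end deflection of the primary structure under the applied loading (downward +):
  point load 157 at a = 4.08: Pa²(3L − a)/(6EI) = 15995/EI
  point load 88.5 at a = 6.8: Pa²(3L − a)/(6EI) = 23189/EI
  δ_0 = 39184/EI
Flexibility coefficient — unit upward force at 2: δ_{22} = L³/(3EI) = 838.5/EI.
With EI = 9000 kN·m²: δ_0 = 4.3538 m and δ_{22} = 0.093165 m/kN.
Compatibility — the beam at 2 must follow the support down by 0.008 m: δ_0 − R_2·δ_{22} = 0.008, so R_2 = (4.3538 − 0.008)/0.093165 = 46.65 kN.

R_2 = 46.65 kN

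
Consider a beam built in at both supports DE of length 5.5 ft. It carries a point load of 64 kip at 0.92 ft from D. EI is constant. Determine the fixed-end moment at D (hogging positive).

M_D = 40.83 kip·ft

Take the two fixed-end moments M_D, M_E as redundants; the released structure is the simple span DE.
Simple-span end rotations at D and E under the given loads:
  at D: point load 64 at a = 0.92: Pab(L + b)/(6LEI) = 82.37/EI
  at E: point load 64 at a = 0.92: Pab(L + a)/(6LEI) = 52.46/EI
  θ_D0 = 82.37/EI,  θ_E0 = 52.46/EI
Flexibility coefficients: a unit moment at one end gives L/(3EI) there and L/(6EI) at the far end, so f₁₁ = f₂₂ = 1.833/EI and f₁₂ = f₂₁ = 0.9167/EI.
Compatibility — zero rotation at each built-in end:
  1.833 M_D + 0.9167 M_E = 82.37
  0.9167 M_D + 1.833 M_E = 52.46
Solving the pair gives M_D = 40.83 kip·ft and M_E = 8.202 kip·ft (hogging).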